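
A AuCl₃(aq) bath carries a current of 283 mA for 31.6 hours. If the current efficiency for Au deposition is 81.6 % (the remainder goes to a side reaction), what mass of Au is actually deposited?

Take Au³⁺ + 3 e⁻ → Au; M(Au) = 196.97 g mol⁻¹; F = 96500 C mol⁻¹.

Q = I·t = 0.2830 × 113760 = 32190 C.
n(e⁻) = 32190/96500 = 0.3336 mol; theoretically n(Au) = 0.3336/3 = 0.1112 mol, m_theo = 21.90 g.
At 81.6 % efficiency, m_actual = 0.816 × 21.90 = 17.9 g.

17.9 g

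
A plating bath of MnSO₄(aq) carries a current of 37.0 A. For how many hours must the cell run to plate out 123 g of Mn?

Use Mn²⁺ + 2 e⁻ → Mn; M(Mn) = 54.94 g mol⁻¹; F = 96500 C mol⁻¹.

n(Mn) = m/M = 123 / 54.94 = 2.239 mol.
Each Mn atom requires 2 electrons, so n(e⁻) = 2 × 2.239 = 4.478 mol.
Q = n(e⁻)·F = 4.478 × 96500 = 432100 C.
t = Q/I = 432100 / 37.00 A = 11680 s = 3.24 h.

3.24 h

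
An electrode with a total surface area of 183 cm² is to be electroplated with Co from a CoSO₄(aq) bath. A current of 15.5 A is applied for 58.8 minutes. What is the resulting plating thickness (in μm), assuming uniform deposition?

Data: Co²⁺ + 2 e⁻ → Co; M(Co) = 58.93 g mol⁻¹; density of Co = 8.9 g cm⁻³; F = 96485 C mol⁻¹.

103 μm

Q = I·t = 15.50 × 3528.0 = 54680 C; n(e⁻) = 0.5668 mol.
n(Co) = n(e⁻)/2 = 0.2834 mol, so m = 0.2834 × 58.93 = 16.70 g.
Volume = m/ρ = 16.70 / 8.9 = 1.876 cm³.
Thickness = V/A = 1.876 / 183 = 0.0103 cm = 103 μm.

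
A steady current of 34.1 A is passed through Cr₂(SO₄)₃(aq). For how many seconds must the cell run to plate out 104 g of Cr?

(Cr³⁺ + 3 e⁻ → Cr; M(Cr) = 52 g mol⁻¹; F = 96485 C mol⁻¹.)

17000 s

n(Cr) = m/M = 104 / 52 = 2.000 mol.
Each Cr atom requires 3 electrons, so n(e⁻) = 3 × 2.000 = 6.000 mol.
Q = n(e⁻)·F = 6.000 × 96485 = 578900 C.
t = Q/I = 578900 / 34.10 A = 16980 s.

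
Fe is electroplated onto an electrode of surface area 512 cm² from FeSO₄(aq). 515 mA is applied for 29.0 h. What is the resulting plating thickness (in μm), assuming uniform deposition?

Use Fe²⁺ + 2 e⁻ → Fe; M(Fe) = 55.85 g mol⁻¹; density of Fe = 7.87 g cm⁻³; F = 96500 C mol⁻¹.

Q = I·t = 0.5150 × 104400 = 53770 C; n(e⁻) = 0.5572 mol.
n(Fe) = n(e⁻)/2 = 0.2786 mol, so m = 0.2786 × 55.85 = 15.56 g.
Volume = m/ρ = 15.56 / 7.87 = 1.977 cm³.
Thickness = V/A = 1.977 / 512 = 0.00386 cm = 38.6 μm.

38.6 μm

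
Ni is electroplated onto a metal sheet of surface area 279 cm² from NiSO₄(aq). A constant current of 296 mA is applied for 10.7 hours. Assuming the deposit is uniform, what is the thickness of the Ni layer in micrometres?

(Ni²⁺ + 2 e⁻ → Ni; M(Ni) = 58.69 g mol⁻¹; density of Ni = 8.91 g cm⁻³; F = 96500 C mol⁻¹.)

Q = I·t = 0.2960 × 38520 = 11400 C; n(e⁻) = 0.1182 mol.
n(Ni) = n(e⁻)/2 = 0.05908 mol, so m = 0.05908 × 58.69 = 3.467 g.
Volume = m/ρ = 3.467 / 8.91 = 0.3891 cm³.
Thickness = V/A = 0.3891 / 279 = 0.00139 cm = 13.9 μm.

13.9 μm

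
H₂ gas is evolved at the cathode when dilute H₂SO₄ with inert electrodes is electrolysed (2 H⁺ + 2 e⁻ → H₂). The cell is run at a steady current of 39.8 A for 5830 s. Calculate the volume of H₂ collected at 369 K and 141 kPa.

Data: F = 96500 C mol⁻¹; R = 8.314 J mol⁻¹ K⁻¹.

26.2 L

Q = I·t = 39.80 A × 5830.0 s = 232000 C.
n(e⁻) = Q/F = 232000 / 96500 = 2.404 mol.
2 electrons are transferred per H₂ molecule, so n(H₂) = 2.404 / 2 = 1.202 mol.
V = nRT/P = (1.202 × 8.314 × 369) / (141 × 10³ Pa) = 0.0262 m³ = 26.2 L.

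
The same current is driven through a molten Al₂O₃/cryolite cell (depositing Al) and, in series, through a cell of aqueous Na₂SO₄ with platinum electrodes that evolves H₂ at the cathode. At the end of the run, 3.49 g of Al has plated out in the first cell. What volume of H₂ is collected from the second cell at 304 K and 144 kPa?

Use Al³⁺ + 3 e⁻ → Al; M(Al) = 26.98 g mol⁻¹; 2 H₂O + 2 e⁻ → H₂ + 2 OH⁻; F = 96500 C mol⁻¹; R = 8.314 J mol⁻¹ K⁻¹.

n(Al) = 3.49 / 26.98 = 0.1294 mol, so n(e⁻) = 3 × 0.1294 = 0.3881 mol.
The cells are in series, so the same 0.3881 mol of electrons passes through the second cell.
2 H₂O + 2 e⁻ → H₂ + 2 OH⁻ — 2 mol e⁻ per mol H₂, so n(H₂) = 0.3881/2 = 0.1940 mol.
V = nRT/P = (0.1940 × 8.314 × 304) / (144 × 10³) = 0.00341 m³ = 3.41 L.

3.41 L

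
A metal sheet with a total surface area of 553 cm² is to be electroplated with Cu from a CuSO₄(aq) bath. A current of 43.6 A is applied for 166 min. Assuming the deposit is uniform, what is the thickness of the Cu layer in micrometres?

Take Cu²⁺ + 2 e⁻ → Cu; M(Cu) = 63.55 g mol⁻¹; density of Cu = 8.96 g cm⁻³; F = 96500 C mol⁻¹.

289 μm

Q = I·t = 43.60 × 9960.0 = 434300 C; n(e⁻) = 4.500 mol.
n(Cu) = n(e⁻)/2 = 2.250 mol, so m = 2.250 × 63.55 = 143.0 g.
Volume = m/ρ = 143.0 / 8.96 = 15.96 cm³.
Thickness = V/A = 15.96 / 553 = 0.0289 cm = 289 μm.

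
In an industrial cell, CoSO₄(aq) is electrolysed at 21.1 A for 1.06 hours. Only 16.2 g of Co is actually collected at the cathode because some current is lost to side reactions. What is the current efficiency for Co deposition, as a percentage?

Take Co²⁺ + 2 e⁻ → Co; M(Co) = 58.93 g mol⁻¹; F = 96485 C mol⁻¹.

65.9 %

Q = I·t = 21.10 × 3816.0 = 80520 C; n(e⁻) = 80520/96485 = 0.8345 mol.
Theoretical n(Co) = n(e⁻)/2 = 0.4173 mol, i.e. m_theo = 0.4173 × 58.93 = 24.59 g.
Efficiency = m_actual / m_theo = 16.2 / 24.59 = 65.9 %.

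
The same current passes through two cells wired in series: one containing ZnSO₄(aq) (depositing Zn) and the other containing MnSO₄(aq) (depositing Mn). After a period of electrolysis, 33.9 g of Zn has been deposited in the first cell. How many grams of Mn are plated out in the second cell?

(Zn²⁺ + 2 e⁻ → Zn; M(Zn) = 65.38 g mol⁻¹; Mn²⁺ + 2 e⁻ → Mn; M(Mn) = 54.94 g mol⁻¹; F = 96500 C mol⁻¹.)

28.5 g

n(Zn) = 33.9 / 65.38 = 0.5185 mol.
Since Zn²⁺ + 2 e⁻ → Zn, n(e⁻) passed = 2 × 0.5185 = 1.037 mol.
Cells in series carry the same charge, so the same 1.037 mol of electrons passes through cell 2.
Mn²⁺ + 2 e⁻ → Mn, so n(Mn) = 1.037 / 2 = 0.5185 mol.
m(Mn) = 0.5185 × 54.94 = 28.5 g.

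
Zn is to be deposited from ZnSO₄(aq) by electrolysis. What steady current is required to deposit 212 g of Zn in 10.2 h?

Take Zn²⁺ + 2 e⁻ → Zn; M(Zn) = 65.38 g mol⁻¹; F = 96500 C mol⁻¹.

n(Zn) = 212 / 65.38 = 3.243 mol.
n(e⁻) = 2 × 3.243 = 6.485 mol.
Q = n(e⁻)·F = 6.485 × 96500 = 625800 C.
I = Q/t = 625800 / 36720 s = 17.0 A.

17.0 A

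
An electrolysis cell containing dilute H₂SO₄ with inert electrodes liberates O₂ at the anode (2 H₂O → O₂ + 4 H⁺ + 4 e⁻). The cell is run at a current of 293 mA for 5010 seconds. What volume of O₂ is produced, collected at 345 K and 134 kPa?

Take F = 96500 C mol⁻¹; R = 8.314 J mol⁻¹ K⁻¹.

0.0814 L

Q = I·t = 0.2930 A × 5010.0 s = 1468 C.
n(e⁻) = Q/F = 1468 / 96500 = 0.01521 mol.
4 electrons are transferred per O₂ molecule, so n(O₂) = 0.01521 / 4 = 0.003803 mol.
V = nRT/P = (0.003803 × 8.314 × 345) / (134 × 10³ Pa) = 8.14 × 10⁻⁵ m³ = 0.0814 L.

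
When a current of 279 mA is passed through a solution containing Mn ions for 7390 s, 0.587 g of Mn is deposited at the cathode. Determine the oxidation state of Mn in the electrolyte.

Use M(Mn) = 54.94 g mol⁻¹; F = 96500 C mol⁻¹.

+2

Q = I·t = 0.2790 A × 7390.0 s = 2062 C, so n(e⁻) = 2062/96500 = 0.02137 mol.
n(Mn) deposited = 0.587 / 54.94 = 0.01068 mol.
Electrons per atom = n(e⁻)/n(Mn) = 0.02137 / 0.01068 = 2.00 ≈ 2, so the ion is Mn²⁺.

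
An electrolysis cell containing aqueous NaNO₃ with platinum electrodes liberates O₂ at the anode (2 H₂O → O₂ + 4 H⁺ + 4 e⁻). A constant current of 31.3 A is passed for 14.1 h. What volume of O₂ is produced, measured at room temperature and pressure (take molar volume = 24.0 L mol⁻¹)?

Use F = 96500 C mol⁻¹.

Q = I·t = 31.30 A × 50760 s = 1589000 C.
n(e⁻) = Q/F = 1589000 / 96500 = 16.46 mol.
4 electrons are transferred per O₂ molecule, so n(O₂) = 16.46 / 4 = 4.116 mol.
V = n × V_m = 4.116 × 24.0 = 98.8 L.

98.8 L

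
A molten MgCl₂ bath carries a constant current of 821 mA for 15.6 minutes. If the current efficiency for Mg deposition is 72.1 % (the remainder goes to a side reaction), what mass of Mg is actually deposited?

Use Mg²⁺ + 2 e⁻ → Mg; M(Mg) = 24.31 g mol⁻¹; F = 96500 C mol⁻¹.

0.0698 g

Q = I·t = 0.8210 × 936.00 = 768.5 C.
n(e⁻) = 768.5/96500 = 0.007963 mol; theoretically n(Mg) = 0.007963/2 = 0.003982 mol, m_theo = 0.09679 g.
At 72.1 % efficiency, m_actual = 0.721 × 0.09679 = 0.0698 g.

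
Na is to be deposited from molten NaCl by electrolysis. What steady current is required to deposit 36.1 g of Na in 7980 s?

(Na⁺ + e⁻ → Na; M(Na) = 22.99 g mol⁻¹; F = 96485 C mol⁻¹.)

19.0 A

n(Na) = 36.1 / 22.99 = 1.570 mol.
n(e⁻) = 1 × 1.570 = 1.570 mol.
Q = n(e⁻)·F = 1.570 × 96485 = 151500 C.
I = Q/t = 151500 / 7980.0 s = 19.0 A.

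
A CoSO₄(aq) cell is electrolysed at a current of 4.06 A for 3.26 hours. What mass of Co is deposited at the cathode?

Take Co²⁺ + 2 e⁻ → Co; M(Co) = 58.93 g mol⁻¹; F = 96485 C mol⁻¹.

14.6 g

Q = I·t = 4.060 A × 11736 s = 47650 C.
n(e⁻) = Q/F = 47650 / 96485 = 0.4938 mol.
Co²⁺ + 2 e⁻ → Co, so n(Co) = n(e⁻)/2 = 0.2469 mol.
m = n·M = 0.2469 × 58.93 = 14.6 g.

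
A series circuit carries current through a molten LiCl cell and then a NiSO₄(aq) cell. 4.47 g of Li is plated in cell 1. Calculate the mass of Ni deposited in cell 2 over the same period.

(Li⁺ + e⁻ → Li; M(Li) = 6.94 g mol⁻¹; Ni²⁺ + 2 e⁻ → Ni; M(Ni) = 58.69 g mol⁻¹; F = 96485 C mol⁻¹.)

18.9 g

n(Li) = 4.47 / 6.94 = 0.6441 mol.
Since Li⁺ + e⁻ → Li, n(e⁻) passed = 1 × 0.6441 = 0.6441 mol.
Cells in series carry the same charge, so the same 0.6441 mol of electrons passes through cell 2.
Ni²⁺ + 2 e⁻ → Ni, so n(Ni) = 0.6441 / 2 = 0.3220 mol.
m(Ni) = 0.3220 × 58.69 = 18.9 g.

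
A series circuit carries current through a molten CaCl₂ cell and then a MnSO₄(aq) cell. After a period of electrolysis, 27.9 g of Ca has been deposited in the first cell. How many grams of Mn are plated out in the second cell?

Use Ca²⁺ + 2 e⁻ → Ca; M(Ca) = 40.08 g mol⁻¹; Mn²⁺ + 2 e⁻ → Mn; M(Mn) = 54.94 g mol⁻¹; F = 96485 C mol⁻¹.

38.2 g

n(Ca) = 27.9 / 40.08 = 0.6961 mol.
Since Ca²⁺ + 2 e⁻ → Ca, n(e⁻) passed = 2 × 0.6961 = 1.392 mol.
Cells in series carry the same charge, so the same 1.392 mol of electrons passes through cell 2.
Mn²⁺ + 2 e⁻ → Mn, so n(Mn) = 1.392 / 2 = 0.6961 mol.
m(Mn) = 0.6961 × 54.94 = 38.2 g.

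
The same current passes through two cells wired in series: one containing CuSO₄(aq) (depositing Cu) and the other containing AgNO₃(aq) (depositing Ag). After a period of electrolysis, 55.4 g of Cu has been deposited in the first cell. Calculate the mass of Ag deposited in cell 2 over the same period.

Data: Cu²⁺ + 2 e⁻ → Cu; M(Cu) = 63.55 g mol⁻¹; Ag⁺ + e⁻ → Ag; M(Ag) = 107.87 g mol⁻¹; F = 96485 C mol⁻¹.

188 g

n(Cu) = 55.4 / 63.55 = 0.8718 mol.
Since Cu²⁺ + 2 e⁻ → Cu, n(e⁻) passed = 2 × 0.8718 = 1.744 mol.
Cells in series carry the same charge, so the same 1.744 mol of electrons passes through cell 2.
Ag⁺ + e⁻ → Ag, so n(Ag) = 1.744 / 1 = 1.744 mol.
m(Ag) = 1.744 × 107.87 = 188 g.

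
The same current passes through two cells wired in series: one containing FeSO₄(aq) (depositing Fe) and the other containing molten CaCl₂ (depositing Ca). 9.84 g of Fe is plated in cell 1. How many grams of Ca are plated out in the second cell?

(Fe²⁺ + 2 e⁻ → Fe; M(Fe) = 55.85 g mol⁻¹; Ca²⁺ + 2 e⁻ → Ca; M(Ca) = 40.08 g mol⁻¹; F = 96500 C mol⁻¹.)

n(Fe) = 9.84 / 55.85 = 0.1762 mol.
Since Fe²⁺ + 2 e⁻ → Fe, n(e⁻) passed = 2 × 0.1762 = 0.3524 mol.
Cells in series carry the same charge, so the same 0.3524 mol of electrons passes through cell 2.
Ca²⁺ + 2 e⁻ → Ca, so n(Ca) = 0.3524 / 2 = 0.1762 mol.
m(Ca) = 0.1762 × 40.08 = 7.06 g.

7.06 g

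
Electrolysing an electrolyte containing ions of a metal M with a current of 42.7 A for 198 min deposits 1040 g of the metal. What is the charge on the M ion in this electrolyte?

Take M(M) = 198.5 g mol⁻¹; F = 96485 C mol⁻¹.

Q = I·t = 42.70 A × 11880 s = 507300 C, so n(e⁻) = 507300/96485 = 5.258 mol.
n(M) deposited = 1040 / 198.5 = 5.239 mol.
Electrons per atom = n(e⁻)/n(M) = 5.258 / 5.239 = 1.00 ≈ 1, so the ion is M⁺.

+1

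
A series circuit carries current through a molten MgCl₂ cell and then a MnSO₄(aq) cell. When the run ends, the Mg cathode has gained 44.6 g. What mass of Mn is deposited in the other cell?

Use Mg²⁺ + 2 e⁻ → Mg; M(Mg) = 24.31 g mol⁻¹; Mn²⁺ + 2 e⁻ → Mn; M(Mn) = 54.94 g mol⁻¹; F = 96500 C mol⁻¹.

n(Mg) = 44.6 / 24.31 = 1.835 mol.
Since Mg²⁺ + 2 e⁻ → Mg, n(e⁻) passed = 2 × 1.835 = 3.669 mol.
Cells in series carry the same charge, so the same 3.669 mol of electrons passes through cell 2.
Mn²⁺ + 2 e⁻ → Mn, so n(Mn) = 3.669 / 2 = 1.835 mol.
m(Mn) = 1.835 × 54.94 = 101 g.

101 g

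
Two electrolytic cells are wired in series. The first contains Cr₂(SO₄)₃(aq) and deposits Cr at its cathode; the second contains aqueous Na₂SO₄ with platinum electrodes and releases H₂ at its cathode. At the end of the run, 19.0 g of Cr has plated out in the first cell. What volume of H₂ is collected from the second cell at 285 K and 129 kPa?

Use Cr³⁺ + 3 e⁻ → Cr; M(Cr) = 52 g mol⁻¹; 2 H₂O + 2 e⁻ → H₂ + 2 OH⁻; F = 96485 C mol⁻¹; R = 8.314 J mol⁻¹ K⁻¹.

n(Cr) = 19.0 / 52 = 0.3654 mol, so n(e⁻) = 3 × 0.3654 = 1.096 mol.
The cells are in series, so the same 1.096 mol of electrons passes through the second cell.
2 H₂O + 2 e⁻ → H₂ + 2 OH⁻ — 2 mol e⁻ per mol H₂, so n(H₂) = 1.096/2 = 0.5481 mol.
V = nRT/P = (0.5481 × 8.314 × 285) / (129 × 10³) = 0.0101 m³ = 10.1 L.

10.1 L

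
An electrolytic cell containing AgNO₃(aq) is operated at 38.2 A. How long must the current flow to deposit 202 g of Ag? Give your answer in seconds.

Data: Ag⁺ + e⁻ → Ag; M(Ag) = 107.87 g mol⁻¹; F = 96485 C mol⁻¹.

n(Ag) = m/M = 202 / 107.87 = 1.873 mol.
Each Ag atom requires 1 electron, so n(e⁻) = 1 × 1.873 = 1.873 mol.
Q = n(e⁻)·F = 1.873 × 96485 = 180700 C.
t = Q/I = 180700 / 38.20 A = 4730 s.

4730 s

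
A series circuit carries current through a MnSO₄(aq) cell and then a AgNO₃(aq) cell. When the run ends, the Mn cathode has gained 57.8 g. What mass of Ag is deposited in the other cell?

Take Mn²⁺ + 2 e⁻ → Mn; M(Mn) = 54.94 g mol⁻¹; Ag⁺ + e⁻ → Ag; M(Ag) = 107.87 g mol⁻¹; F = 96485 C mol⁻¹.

n(Mn) = 57.8 / 54.94 = 1.052 mol.
Since Mn²⁺ + 2 e⁻ → Mn, n(e⁻) passed = 2 × 1.052 = 2.104 mol.
Cells in series carry the same charge, so the same 2.104 mol of electrons passes through cell 2.
Ag⁺ + e⁻ → Ag, so n(Ag) = 2.104 / 1 = 2.104 mol.
m(Ag) = 2.104 × 107.87 = 227 g.

227 g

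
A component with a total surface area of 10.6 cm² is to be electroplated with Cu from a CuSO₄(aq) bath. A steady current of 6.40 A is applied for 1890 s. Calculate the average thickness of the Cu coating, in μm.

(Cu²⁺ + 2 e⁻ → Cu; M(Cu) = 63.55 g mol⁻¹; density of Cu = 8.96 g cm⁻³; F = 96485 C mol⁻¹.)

419 μm

Q = I·t = 6.400 × 1890.0 = 12100 C; n(e⁻) = 0.1254 mol.
n(Cu) = n(e⁻)/2 = 0.06268 mol, so m = 0.06268 × 63.55 = 3.984 g.
Volume = m/ρ = 3.984 / 8.96 = 0.4446 cm³.
Thickness = V/A = 0.4446 / 10.6 = 0.0419 cm = 419 μm.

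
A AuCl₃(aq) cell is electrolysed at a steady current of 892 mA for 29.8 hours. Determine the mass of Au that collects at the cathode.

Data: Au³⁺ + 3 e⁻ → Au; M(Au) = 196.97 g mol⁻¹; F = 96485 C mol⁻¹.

65.1 g

Q = I·t = 0.8920 A × 107280 s = 95690 C.
n(e⁻) = Q/F = 95690 / 96485 = 0.9918 mol.
Au³⁺ + 3 e⁻ → Au, so n(Au) = n(e⁻)/3 = 0.3306 mol.
m = n·M = 0.3306 × 196.97 = 65.1 g.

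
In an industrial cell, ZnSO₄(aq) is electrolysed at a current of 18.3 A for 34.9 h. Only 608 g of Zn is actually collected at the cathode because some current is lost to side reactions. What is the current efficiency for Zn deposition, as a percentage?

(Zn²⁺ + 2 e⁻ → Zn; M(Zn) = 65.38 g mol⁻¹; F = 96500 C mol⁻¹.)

78.1 %

Q = I·t = 18.30 × 125640 = 2299000 C; n(e⁻) = 2299000/96500 = 23.83 mol.
Theoretical n(Zn) = n(e⁻)/2 = 11.91 mol, i.e. m_theo = 11.91 × 65.38 = 778.9 g.
Efficiency = m_actual / m_theo = 608 / 778.9 = 78.1 %.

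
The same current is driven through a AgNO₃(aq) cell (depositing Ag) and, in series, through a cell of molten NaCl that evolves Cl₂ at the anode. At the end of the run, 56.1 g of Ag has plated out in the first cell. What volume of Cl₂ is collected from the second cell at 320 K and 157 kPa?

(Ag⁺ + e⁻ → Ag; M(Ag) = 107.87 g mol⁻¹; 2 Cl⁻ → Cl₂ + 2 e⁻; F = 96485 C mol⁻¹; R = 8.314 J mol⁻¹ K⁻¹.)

n(Ag) = 56.1 / 107.87 = 0.5201 mol, so n(e⁻) = 1 × 0.5201 = 0.5201 mol.
The cells are in series, so the same 0.5201 mol of electrons passes through the second cell.
2 Cl⁻ → Cl₂ + 2 e⁻ — 2 mol e⁻ per mol Cl₂, so n(Cl₂) = 0.5201/2 = 0.2600 mol.
V = nRT/P = (0.2600 × 8.314 × 320) / (157 × 10³) = 0.00441 m³ = 4.41 L.

4.41 L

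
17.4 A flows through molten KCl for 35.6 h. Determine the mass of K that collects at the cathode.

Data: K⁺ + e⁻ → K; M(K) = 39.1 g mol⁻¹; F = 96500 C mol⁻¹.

Q = I·t = 17.40 A × 128160 s = 2230000 C.
n(e⁻) = Q/F = 2230000 / 96500 = 23.11 mol.
K⁺ + e⁻ → K, so n(K) = n(e⁻)/1 = 23.11 mol.
m = n·M = 23.11 × 39.1 = 904 g.

904 g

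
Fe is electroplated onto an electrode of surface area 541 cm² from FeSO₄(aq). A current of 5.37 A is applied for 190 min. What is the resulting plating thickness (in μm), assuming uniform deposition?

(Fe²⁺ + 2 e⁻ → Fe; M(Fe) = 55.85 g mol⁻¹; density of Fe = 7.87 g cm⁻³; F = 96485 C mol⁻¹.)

Q = I·t = 5.370 × 11400 = 61220 C; n(e⁻) = 0.6345 mol.
n(Fe) = n(e⁻)/2 = 0.3172 mol, so m = 0.3172 × 55.85 = 17.72 g.
Volume = m/ρ = 17.72 / 7.87 = 2.251 cm³.
Thickness = V/A = 2.251 / 541 = 0.00416 cm = 41.6 μm.

41.6 μm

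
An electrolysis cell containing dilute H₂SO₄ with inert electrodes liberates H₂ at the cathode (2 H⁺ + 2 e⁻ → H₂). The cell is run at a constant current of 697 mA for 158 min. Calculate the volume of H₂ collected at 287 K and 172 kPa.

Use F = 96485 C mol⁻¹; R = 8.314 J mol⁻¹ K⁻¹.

0.475 L

Q = I·t = 0.6970 A × 9480.0 s = 6608 C.
n(e⁻) = Q/F = 6608 / 96485 = 0.06848 mol.
2 electrons are transferred per H₂ molecule, so n(H₂) = 0.06848 / 2 = 0.03424 mol.
V = nRT/P = (0.03424 × 8.314 × 287) / (172 × 10³ Pa) = 4.75 × 10⁻⁴ m³ = 0.475 L.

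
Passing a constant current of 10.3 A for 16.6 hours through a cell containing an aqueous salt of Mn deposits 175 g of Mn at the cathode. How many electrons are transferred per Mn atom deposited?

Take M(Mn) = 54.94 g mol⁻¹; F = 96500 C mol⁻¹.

Q = I·t = 10.30 A × 59760 s = 615500 C, so n(e⁻) = 615500/96500 = 6.379 mol.
n(Mn) deposited = 175 / 54.94 = 3.185 mol.
Electrons per atom = n(e⁻)/n(Mn) = 6.379 / 3.185 = 2.00 ≈ 2, so the ion is Mn²⁺.

2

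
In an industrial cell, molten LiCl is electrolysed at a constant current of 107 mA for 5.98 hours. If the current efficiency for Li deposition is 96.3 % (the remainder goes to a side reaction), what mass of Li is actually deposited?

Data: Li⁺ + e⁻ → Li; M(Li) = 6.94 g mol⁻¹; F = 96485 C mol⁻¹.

Q = I·t = 0.1070 × 21528 = 2303 C.
n(e⁻) = 2303/96485 = 0.02387 mol; theoretically n(Li) = 0.02387/1 = 0.02387 mol, m_theo = 0.1657 g.
At 96.3 % efficiency, m_actual = 0.963 × 0.1657 = 0.160 g.

0.160 g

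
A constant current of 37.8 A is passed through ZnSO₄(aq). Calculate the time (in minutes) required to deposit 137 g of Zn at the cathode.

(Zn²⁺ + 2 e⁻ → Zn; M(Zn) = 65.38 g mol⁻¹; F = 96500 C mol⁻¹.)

178 min

n(Zn) = m/M = 137 / 65.38 = 2.095 mol.
Each Zn atom requires 2 electrons, so n(e⁻) = 2 × 2.095 = 4.191 mol.
Q = n(e⁻)·F = 4.191 × 96500 = 404400 C.
t = Q/I = 404400 / 37.80 A = 10700 s = 178 min.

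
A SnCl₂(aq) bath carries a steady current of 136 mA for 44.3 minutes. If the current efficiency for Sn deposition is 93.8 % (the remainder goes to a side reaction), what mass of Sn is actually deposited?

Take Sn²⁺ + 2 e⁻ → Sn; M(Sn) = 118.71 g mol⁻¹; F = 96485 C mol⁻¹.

Q = I·t = 0.1360 × 2658.0 = 361.5 C.
n(e⁻) = 361.5/96485 = 0.003747 mol; theoretically n(Sn) = 0.003747/2 = 0.001873 mol, m_theo = 0.2224 g.
At 93.8 % efficiency, m_actual = 0.938 × 0.2224 = 0.209 g.

0.209 g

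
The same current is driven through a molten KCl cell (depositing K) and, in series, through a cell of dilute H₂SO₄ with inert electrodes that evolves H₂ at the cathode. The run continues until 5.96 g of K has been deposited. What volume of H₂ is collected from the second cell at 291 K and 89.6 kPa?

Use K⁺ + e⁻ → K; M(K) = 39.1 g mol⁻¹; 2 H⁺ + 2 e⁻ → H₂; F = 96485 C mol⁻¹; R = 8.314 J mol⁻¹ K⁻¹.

n(K) = 5.96 / 39.1 = 0.1524 mol, so n(e⁻) = 1 × 0.1524 = 0.1524 mol.
The cells are in series, so the same 0.1524 mol of electrons passes through the second cell.
2 H⁺ + 2 e⁻ → H₂ — 2 mol e⁻ per mol H₂, so n(H₂) = 0.1524/2 = 0.07621 mol.
V = nRT/P = (0.07621 × 8.314 × 291) / (89.6 × 10³) = 0.00206 m³ = 2.06 L.

2.06 L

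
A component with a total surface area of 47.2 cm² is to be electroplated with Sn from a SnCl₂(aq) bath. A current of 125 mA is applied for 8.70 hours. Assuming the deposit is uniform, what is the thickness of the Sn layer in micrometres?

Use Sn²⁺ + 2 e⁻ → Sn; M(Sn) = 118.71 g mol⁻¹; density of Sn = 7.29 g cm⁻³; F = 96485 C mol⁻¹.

Q = I·t = 0.1250 × 31320 = 3915 C; n(e⁻) = 0.04058 mol.
n(Sn) = n(e⁻)/2 = 0.02029 mol, so m = 0.02029 × 118.71 = 2.408 g.
Volume = m/ρ = 2.408 / 7.29 = 0.3304 cm³.
Thickness = V/A = 0.3304 / 47.2 = 0.00700 cm = 70.0 μm.

70.0 μm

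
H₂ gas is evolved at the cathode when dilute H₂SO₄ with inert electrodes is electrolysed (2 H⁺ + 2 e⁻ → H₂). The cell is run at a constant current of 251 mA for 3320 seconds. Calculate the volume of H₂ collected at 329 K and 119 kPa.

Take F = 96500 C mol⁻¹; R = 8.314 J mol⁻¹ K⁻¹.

0.0992 L

Q = I·t = 0.2510 A × 3320.0 s = 833.3 C.
n(e⁻) = Q/F = 833.3 / 96500 = 0.008635 mol.
2 electrons are transferred per H₂ molecule, so n(H₂) = 0.008635 / 2 = 0.004318 mol.
V = nRT/P = (0.004318 × 8.314 × 329) / (119 × 10³ Pa) = 9.92 × 10⁻⁵ m³ = 0.0992 L.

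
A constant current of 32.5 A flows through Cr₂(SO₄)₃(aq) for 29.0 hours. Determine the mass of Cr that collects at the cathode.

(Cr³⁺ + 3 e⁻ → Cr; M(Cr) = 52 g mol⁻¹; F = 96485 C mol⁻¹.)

610 g

Q = I·t = 32.50 A × 104400 s = 3393000 C.
n(e⁻) = Q/F = 3393000 / 96485 = 35.17 mol.
Cr³⁺ + 3 e⁻ → Cr, so n(Cr) = n(e⁻)/3 = 11.72 mol.
m = n·M = 11.72 × 52 = 610 g.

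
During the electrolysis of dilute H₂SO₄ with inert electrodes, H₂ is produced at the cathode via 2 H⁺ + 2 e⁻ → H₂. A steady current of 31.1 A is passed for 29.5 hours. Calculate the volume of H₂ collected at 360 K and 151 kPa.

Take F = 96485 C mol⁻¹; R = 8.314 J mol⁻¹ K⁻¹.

Q = I·t = 31.10 A × 106200 s = 3303000 C.
n(e⁻) = Q/F = 3303000 / 96485 = 34.23 mol.
2 electrons are transferred per H₂ molecule, so n(H₂) = 34.23 / 2 = 17.12 mol.
V = nRT/P = (17.12 × 8.314 × 360) / (151 × 10³ Pa) = 0.339 m³ = 339 L.

339 L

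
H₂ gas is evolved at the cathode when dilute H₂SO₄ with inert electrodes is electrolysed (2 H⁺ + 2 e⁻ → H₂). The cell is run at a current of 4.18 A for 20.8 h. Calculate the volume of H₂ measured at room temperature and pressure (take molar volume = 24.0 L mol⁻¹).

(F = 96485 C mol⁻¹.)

38.9 L

Q = I·t = 4.180 A × 74880 s = 313000 C.
n(e⁻) = Q/F = 313000 / 96485 = 3.244 mol.
2 electrons are transferred per H₂ molecule, so n(H₂) = 3.244 / 2 = 1.622 mol.
V = n × V_m = 1.622 × 24.0 = 38.9 L.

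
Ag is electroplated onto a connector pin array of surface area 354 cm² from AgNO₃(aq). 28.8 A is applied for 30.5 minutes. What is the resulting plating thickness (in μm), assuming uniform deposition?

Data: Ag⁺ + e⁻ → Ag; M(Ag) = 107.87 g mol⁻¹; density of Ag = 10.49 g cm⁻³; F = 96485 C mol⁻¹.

Q = I·t = 28.80 × 1830.0 = 52700 C; n(e⁻) = 0.5462 mol.
n(Ag) = n(e⁻)/1 = 0.5462 mol, so m = 0.5462 × 107.87 = 58.92 g.
Volume = m/ρ = 58.92 / 10.49 = 5.617 cm³.
Thickness = V/A = 5.617 / 354 = 0.0159 cm = 159 μm.

159 μm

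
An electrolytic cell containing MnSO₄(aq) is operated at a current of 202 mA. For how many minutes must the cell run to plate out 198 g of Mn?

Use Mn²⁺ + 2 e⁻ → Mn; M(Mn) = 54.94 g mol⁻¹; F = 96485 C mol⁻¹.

n(Mn) = m/M = 198 / 54.94 = 3.604 mol.
Each Mn atom requires 2 electrons, so n(e⁻) = 2 × 3.604 = 7.208 mol.
Q = n(e⁻)·F = 7.208 × 96485 = 695500 C.
t = Q/I = 695500 / 0.2020 A = 3443000 s = 57400 min.

57400 min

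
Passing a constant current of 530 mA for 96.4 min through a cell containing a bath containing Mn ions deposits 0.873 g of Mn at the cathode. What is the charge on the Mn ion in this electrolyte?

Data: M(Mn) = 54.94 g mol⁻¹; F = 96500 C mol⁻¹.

Q = I·t = 0.5300 A × 5784.0 s = 3066 C, so n(e⁻) = 3066/96500 = 0.03177 mol.
n(Mn) deposited = 0.873 / 54.94 = 0.01589 mol.
Electrons per atom = n(e⁻)/n(Mn) = 0.03177 / 0.01589 = 2.00 ≈ 2, so the ion is Mn²⁺.

+2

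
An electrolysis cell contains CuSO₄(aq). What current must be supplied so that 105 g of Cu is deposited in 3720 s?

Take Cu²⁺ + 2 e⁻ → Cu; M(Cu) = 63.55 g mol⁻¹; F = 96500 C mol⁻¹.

85.7 A

n(Cu) = 105 / 63.55 = 1.652 mol.
n(e⁻) = 2 × 1.652 = 3.304 mol.
Q = n(e⁻)·F = 3.304 × 96500 = 318900 C.
I = Q/t = 318900 / 3720.0 s = 85.7 A.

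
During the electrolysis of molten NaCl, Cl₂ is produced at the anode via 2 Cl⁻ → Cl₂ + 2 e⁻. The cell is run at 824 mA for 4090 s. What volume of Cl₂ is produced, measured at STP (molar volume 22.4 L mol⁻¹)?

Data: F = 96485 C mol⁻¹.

0.391 L

Q = I·t = 0.8240 A × 4090.0 s = 3370 C.
n(e⁻) = Q/F = 3370 / 96485 = 0.03493 mol.
2 electrons are transferred per Cl₂ molecule, so n(Cl₂) = 0.03493 / 2 = 0.01746 mol.
V = n × V_m = 0.01746 × 22.4 = 0.391 L.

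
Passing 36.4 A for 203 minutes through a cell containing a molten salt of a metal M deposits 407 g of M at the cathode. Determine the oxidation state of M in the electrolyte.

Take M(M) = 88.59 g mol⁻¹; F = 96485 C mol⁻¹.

Q = I·t = 36.40 A × 12180 s = 443400 C, so n(e⁻) = 443400/96485 = 4.595 mol.
n(M) deposited = 407 / 88.59 = 4.594 mol.
Electrons per atom = n(e⁻)/n(M) = 4.595 / 4.594 = 1.00 ≈ 1, so the ion is M⁺.

+1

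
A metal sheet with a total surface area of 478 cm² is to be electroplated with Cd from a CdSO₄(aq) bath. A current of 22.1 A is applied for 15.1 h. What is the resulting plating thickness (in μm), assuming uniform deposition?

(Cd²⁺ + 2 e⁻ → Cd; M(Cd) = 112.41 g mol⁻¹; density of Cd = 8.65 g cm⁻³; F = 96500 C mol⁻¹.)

Q = I·t = 22.10 × 54360 = 1201000 C; n(e⁻) = 12.45 mol.
n(Cd) = n(e⁻)/2 = 6.225 mol, so m = 6.225 × 112.41 = 699.7 g.
Volume = m/ρ = 699.7 / 8.65 = 80.89 cm³.
Thickness = V/A = 80.89 / 478 = 0.169 cm = 1690 μm.

1690 μm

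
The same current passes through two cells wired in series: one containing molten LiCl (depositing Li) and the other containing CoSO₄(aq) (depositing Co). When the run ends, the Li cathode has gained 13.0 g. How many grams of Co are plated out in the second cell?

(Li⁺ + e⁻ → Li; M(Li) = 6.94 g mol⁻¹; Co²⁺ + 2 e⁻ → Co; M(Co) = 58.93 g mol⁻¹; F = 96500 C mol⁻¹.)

n(Li) = 13.0 / 6.94 = 1.873 mol.
Since Li⁺ + e⁻ → Li, n(e⁻) passed = 1 × 1.873 = 1.873 mol.
Cells in series carry the same charge, so the same 1.873 mol of electrons passes through cell 2.
Co²⁺ + 2 e⁻ → Co, so n(Co) = 1.873 / 2 = 0.9366 mol.
m(Co) = 0.9366 × 58.93 = 55.2 g.

55.2 g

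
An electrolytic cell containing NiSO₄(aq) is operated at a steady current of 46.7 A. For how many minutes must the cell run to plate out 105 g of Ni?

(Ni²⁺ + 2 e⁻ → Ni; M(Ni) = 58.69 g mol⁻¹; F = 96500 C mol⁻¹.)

n(Ni) = m/M = 105 / 58.69 = 1.789 mol.
Each Ni atom requires 2 electrons, so n(e⁻) = 2 × 1.789 = 3.578 mol.
Q = n(e⁻)·F = 3.578 × 96500 = 345300 C.
t = Q/I = 345300 / 46.70 A = 7394 s = 123 min.

123 min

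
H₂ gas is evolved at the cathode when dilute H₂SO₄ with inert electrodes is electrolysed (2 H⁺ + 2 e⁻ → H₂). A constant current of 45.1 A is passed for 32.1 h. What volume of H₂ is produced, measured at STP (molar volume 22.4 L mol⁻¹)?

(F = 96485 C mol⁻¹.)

Q = I·t = 45.10 A × 115560 s = 5212000 C.
n(e⁻) = Q/F = 5212000 / 96485 = 54.02 mol.
2 electrons are transferred per H₂ molecule, so n(H₂) = 54.02 / 2 = 27.01 mol.
V = n × V_m = 27.01 × 22.4 = 605 L.

605 L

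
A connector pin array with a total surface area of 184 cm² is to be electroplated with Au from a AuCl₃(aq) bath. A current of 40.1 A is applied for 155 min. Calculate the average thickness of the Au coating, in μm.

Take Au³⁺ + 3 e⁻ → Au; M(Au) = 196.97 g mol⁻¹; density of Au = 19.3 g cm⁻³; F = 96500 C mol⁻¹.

Q = I·t = 40.10 × 9300.0 = 372900 C; n(e⁻) = 3.865 mol.
n(Au) = n(e⁻)/3 = 1.288 mol, so m = 1.288 × 196.97 = 253.7 g.
Volume = m/ρ = 253.7 / 19.3 = 13.15 cm³.
Thickness = V/A = 13.15 / 184 = 0.0715 cm = 715 μm.

715 μm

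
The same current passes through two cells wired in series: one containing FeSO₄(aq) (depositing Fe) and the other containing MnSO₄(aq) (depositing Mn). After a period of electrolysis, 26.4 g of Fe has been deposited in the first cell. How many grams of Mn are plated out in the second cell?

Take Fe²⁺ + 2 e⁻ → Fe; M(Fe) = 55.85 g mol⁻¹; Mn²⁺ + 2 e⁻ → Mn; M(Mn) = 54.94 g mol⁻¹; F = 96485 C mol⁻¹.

n(Fe) = 26.4 / 55.85 = 0.4727 mol.
Since Fe²⁺ + 2 e⁻ → Fe, n(e⁻) passed = 2 × 0.4727 = 0.9454 mol.
Cells in series carry the same charge, so the same 0.9454 mol of electrons passes through cell 2.
Mn²⁺ + 2 e⁻ → Mn, so n(Mn) = 0.9454 / 2 = 0.4727 mol.
m(Mn) = 0.4727 × 54.94 = 26.0 g.

26.0 g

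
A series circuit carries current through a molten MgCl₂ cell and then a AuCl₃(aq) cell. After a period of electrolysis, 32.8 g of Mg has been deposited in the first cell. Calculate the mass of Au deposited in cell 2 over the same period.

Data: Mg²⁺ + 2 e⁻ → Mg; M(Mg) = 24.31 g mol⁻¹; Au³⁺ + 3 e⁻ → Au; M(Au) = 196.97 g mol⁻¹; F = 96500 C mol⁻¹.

n(Mg) = 32.8 / 24.31 = 1.349 mol.
Since Mg²⁺ + 2 e⁻ → Mg, n(e⁻) passed = 2 × 1.349 = 2.698 mol.
Cells in series carry the same charge, so the same 2.698 mol of electrons passes through cell 2.
Au³⁺ + 3 e⁻ → Au, so n(Au) = 2.698 / 3 = 0.8995 mol.
m(Au) = 0.8995 × 196.97 = 177 g.

177 g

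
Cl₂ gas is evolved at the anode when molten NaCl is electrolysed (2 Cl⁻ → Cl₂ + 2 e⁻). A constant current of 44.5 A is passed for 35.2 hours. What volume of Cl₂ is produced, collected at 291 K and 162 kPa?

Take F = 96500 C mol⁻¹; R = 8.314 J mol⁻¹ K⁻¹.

436 L

Q = I·t = 44.50 A × 126720 s = 5639000 C.
n(e⁻) = Q/F = 5639000 / 96500 = 58.44 mol.
2 electrons are transferred per Cl₂ molecule, so n(Cl₂) = 58.44 / 2 = 29.22 mol.
V = nRT/P = (29.22 × 8.314 × 291) / (162 × 10³ Pa) = 0.436 m³ = 436 L.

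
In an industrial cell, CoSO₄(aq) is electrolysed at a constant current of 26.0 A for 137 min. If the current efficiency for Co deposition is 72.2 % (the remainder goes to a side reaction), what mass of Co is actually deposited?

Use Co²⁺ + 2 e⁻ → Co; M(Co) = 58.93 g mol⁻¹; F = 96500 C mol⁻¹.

Q = I·t = 26.00 × 8220.0 = 213700 C.
n(e⁻) = 213700/96500 = 2.215 mol; theoretically n(Co) = 2.215/2 = 1.107 mol, m_theo = 65.26 g.
At 72.2 % efficiency, m_actual = 0.722 × 65.26 = 47.1 g.

47.1 g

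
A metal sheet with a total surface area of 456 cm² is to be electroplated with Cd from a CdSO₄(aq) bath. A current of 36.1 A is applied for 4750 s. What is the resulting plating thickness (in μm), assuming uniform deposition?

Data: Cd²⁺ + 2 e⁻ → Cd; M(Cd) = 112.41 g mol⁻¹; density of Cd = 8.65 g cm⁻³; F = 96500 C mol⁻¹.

Q = I·t = 36.10 × 4750.0 = 171500 C; n(e⁻) = 1.777 mol.
n(Cd) = n(e⁻)/2 = 0.8885 mol, so m = 0.8885 × 112.41 = 99.87 g.
Volume = m/ρ = 99.87 / 8.65 = 11.55 cm³.
Thickness = V/A = 11.55 / 456 = 0.0253 cm = 253 μm.

253 μm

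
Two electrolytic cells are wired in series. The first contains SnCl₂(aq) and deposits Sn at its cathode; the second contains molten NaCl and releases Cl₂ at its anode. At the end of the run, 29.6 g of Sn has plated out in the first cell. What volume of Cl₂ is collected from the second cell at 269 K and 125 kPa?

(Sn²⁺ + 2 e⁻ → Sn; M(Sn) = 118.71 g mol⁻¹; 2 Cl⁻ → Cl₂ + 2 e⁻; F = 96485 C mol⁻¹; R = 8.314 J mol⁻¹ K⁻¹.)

4.46 L

n(Sn) = 29.6 / 118.71 = 0.2493 mol, so n(e⁻) = 2 × 0.2493 = 0.4987 mol.
The cells are in series, so the same 0.4987 mol of electrons passes through the second cell.
2 Cl⁻ → Cl₂ + 2 e⁻ — 2 mol e⁻ per mol Cl₂, so n(Cl₂) = 0.4987/2 = 0.2493 mol.
V = nRT/P = (0.2493 × 8.314 × 269) / (125 × 10³) = 0.00446 m³ = 4.46 L.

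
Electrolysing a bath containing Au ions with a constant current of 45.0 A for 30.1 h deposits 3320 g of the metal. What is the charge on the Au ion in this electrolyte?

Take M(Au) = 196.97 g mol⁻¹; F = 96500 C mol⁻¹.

+3

Q = I·t = 45.00 A × 108360 s = 4876000 C, so n(e⁻) = 4876000/96500 = 50.53 mol.
n(Au) deposited = 3320 / 196.97 = 16.86 mol.
Electrons per atom = n(e⁻)/n(Au) = 50.53 / 16.86 = 3.00 ≈ 3, so the ion is Au³⁺.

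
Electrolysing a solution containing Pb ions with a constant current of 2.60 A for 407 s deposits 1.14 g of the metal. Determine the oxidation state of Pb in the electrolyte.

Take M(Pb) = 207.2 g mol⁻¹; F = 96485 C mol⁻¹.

Q = I·t = 2.600 A × 407.00 s = 1058 C, so n(e⁻) = 1058/96485 = 0.01097 mol.
n(Pb) deposited = 1.14 / 207.2 = 0.005502 mol.
Electrons per atom = n(e⁻)/n(Pb) = 0.01097 / 0.005502 = 1.99 ≈ 2, so the ion is Pb²⁺.

+2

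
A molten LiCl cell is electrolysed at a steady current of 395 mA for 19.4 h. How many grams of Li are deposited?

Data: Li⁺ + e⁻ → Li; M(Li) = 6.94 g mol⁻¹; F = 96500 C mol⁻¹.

Q = I·t = 0.3950 A × 69840 s = 27590 C.
n(e⁻) = Q/F = 27590 / 96500 = 0.2859 mol.
Li⁺ + e⁻ → Li, so n(Li) = n(e⁻)/1 = 0.2859 mol.
m = n·M = 0.2859 × 6.94 = 1.98 g.

1.98 g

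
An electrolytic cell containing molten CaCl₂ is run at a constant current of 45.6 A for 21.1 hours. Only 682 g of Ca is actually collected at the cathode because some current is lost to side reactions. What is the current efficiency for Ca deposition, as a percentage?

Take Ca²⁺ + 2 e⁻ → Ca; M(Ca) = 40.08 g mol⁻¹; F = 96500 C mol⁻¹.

Q = I·t = 45.60 × 75960 = 3464000 C; n(e⁻) = 3464000/96500 = 35.89 mol.
Theoretical n(Ca) = n(e⁻)/2 = 17.95 mol, i.e. m_theo = 17.95 × 40.08 = 719.3 g.
Efficiency = m_actual / m_theo = 682 / 719.3 = 94.8 %.

94.8 %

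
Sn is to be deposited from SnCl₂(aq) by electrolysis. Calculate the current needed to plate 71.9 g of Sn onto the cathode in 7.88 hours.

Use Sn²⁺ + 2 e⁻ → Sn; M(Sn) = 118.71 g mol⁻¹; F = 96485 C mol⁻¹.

4.12 A

n(Sn) = 71.9 / 118.71 = 0.6057 mol.
n(e⁻) = 2 × 0.6057 = 1.211 mol.
Q = n(e⁻)·F = 1.211 × 96485 = 116900 C.
I = Q/t = 116900 / 28368 s = 4.12 A.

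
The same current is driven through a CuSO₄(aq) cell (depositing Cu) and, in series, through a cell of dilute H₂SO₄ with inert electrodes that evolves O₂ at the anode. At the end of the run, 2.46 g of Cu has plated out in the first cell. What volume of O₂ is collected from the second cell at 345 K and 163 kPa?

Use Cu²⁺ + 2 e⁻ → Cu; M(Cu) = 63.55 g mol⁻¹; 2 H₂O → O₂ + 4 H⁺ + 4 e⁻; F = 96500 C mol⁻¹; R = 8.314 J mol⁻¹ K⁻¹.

n(Cu) = 2.46 / 63.55 = 0.03871 mol, so n(e⁻) = 2 × 0.03871 = 0.07742 mol.
The cells are in series, so the same 0.07742 mol of electrons passes through the second cell.
2 H₂O → O₂ + 4 H⁺ + 4 e⁻ — 4 mol e⁻ per mol O₂, so n(O₂) = 0.07742/4 = 0.01935 mol.
V = nRT/P = (0.01935 × 8.314 × 345) / (163 × 10³) = 3.41 × 10⁻⁴ m³ = 0.341 L.

0.341 L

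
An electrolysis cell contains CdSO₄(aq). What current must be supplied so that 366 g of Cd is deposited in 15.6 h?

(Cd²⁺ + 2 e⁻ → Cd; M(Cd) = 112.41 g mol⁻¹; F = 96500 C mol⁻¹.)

n(Cd) = 366 / 112.41 = 3.256 mol.
n(e⁻) = 2 × 3.256 = 6.512 mol.
Q = n(e⁻)·F = 6.512 × 96500 = 628400 C.
I = Q/t = 628400 / 56160 s = 11.2 A.

11.2 A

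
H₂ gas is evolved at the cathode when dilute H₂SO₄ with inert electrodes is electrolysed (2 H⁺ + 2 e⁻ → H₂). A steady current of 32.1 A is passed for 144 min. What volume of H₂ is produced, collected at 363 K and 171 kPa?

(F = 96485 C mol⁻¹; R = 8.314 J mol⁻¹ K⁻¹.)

25.4 L

Q = I·t = 32.10 A × 8640.0 s = 277300 C.
n(e⁻) = Q/F = 277300 / 96485 = 2.874 mol.
2 electrons are transferred per H₂ molecule, so n(H₂) = 2.874 / 2 = 1.437 mol.
V = nRT/P = (1.437 × 8.314 × 363) / (171 × 10³ Pa) = 0.0254 m³ = 25.4 L.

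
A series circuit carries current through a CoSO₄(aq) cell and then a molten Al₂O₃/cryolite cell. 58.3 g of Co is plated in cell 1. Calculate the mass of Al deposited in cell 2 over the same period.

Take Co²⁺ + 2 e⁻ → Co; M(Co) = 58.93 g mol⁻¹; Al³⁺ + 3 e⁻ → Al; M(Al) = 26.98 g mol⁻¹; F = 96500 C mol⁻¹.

17.8 g

n(Co) = 58.3 / 58.93 = 0.9893 mol.
Since Co²⁺ + 2 e⁻ → Co, n(e⁻) passed = 2 × 0.9893 = 1.979 mol.
Cells in series carry the same charge, so the same 1.979 mol of electrons passes through cell 2.
Al³⁺ + 3 e⁻ → Al, so n(Al) = 1.979 / 3 = 0.6595 mol.
m(Al) = 0.6595 × 26.98 = 17.8 g.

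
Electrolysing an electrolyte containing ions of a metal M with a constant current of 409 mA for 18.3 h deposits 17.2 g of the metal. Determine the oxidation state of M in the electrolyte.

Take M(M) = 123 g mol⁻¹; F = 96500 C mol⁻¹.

+2

Q = I·t = 0.4090 A × 65880 s = 26940 C, so n(e⁻) = 26940/96500 = 0.2792 mol.
n(M) deposited = 17.2 / 123 = 0.1398 mol.
Electrons per atom = n(e⁻)/n(M) = 0.2792 / 0.1398 = 2.00 ≈ 2, so the ion is M²⁺.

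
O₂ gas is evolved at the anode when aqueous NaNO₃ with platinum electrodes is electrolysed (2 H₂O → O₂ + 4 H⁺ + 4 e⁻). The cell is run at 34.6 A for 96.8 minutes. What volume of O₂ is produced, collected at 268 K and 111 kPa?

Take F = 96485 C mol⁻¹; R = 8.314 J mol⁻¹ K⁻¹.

Q = I·t = 34.60 A × 5808.0 s = 201000 C.
n(e⁻) = Q/F = 201000 / 96485 = 2.083 mol.
4 electrons are transferred per O₂ molecule, so n(O₂) = 2.083 / 4 = 0.5207 mol.
V = nRT/P = (0.5207 × 8.314 × 268) / (111 × 10³ Pa) = 0.0105 m³ = 10.5 L.

10.5 L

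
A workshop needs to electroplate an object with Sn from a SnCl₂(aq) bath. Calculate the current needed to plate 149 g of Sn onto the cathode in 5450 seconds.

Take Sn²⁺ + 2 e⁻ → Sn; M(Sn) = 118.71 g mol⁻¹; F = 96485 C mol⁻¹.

44.4 A

n(Sn) = 149 / 118.71 = 1.255 mol.
n(e⁻) = 2 × 1.255 = 2.510 mol.
Q = n(e⁻)·F = 2.510 × 96485 = 242200 C.
I = Q/t = 242200 / 5450.0 s = 44.4 A.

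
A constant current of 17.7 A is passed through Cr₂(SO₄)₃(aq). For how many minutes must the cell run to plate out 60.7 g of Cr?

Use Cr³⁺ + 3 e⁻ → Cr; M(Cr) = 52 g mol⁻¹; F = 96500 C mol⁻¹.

318 min

n(Cr) = m/M = 60.7 / 52 = 1.167 mol.
Each Cr atom requires 3 electrons, so n(e⁻) = 3 × 1.167 = 3.502 mol.
Q = n(e⁻)·F = 3.502 × 96500 = 337900 C.
t = Q/I = 337900 / 17.70 A = 19090 s = 318 min.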